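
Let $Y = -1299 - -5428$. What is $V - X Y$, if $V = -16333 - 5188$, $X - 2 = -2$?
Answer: $-21521$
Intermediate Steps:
$X = 0$ ($X = 2 - 2 = 0$)
$V = -21521$ ($V = -16333 - 5188 = -21521$)
$Y = 4129$ ($Y = -1299 + 5428 = 4129$)
$V - X Y = -21521 - 0 \cdot 4129 = -21521 - 0 = -21521 + 0 = -21521$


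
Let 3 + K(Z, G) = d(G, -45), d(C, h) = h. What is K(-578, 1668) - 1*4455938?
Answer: -4455986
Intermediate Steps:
K(Z, G) = -48 (K(Z, G) = -3 - 45 = -48)
K(-578, 1668) - 1*4455938 = -48 - 1*4455938 = -48 - 4455938 = -4455986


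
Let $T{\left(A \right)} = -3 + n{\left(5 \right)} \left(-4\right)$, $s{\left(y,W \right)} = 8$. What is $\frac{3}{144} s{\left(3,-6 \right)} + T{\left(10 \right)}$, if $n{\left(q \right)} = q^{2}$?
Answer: $- \frac{617}{6} \approx -102.83$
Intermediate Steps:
$T{\left(A \right)} = -103$ ($T{\left(A \right)} = -3 + 5^{2} \left(-4\right) = -3 + 25 \left(-4\right) = -3 - 100 = -103$)
$\frac{3}{144} s{\left(3,-6 \right)} + T{\left(10 \right)} = \frac{3}{144} \cdot 8 - 103 = 3 \cdot \frac{1}{144} \cdot 8 - 103 = \frac{1}{48} \cdot 8 - 103 = \frac{1}{6} - 103 = - \frac{617}{6}$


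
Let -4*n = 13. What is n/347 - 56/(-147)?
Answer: 10831/29148 ≈ 0.37159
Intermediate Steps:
n = -13/4 (n = -1/4*13 = -13/4 ≈ -3.2500)
n/347 - 56/(-147) = -13/4/347 - 56/(-147) = -13/4*1/347 - 56*(-1/147) = -13/1388 + 8/21 = 10831/29148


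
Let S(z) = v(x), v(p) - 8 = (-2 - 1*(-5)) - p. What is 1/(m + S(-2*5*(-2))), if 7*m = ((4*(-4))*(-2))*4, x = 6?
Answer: 7/163 ≈ 0.042945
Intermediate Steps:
v(p) = 11 - p (v(p) = 8 + ((-2 - 1*(-5)) - p) = 8 + ((-2 + 5) - p) = 8 + (3 - p) = 11 - p)
S(z) = 5 (S(z) = 11 - 1*6 = 11 - 6 = 5)
m = 128/7 (m = (((4*(-4))*(-2))*4)/7 = (-16*(-2)*4)/7 = (32*4)/7 = (1/7)*128 = 128/7 ≈ 18.286)
1/(m + S(-2*5*(-2))) = 1/(128/7 + 5) = 1/(163/7) = 7/163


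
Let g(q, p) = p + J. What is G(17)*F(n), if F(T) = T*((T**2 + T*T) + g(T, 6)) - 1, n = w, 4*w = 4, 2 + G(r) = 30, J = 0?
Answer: 196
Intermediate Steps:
G(r) = 28 (G(r) = -2 + 30 = 28)
g(q, p) = p (g(q, p) = p + 0 = p)
w = 1 (w = (1/4)*4 = 1)
n = 1
F(T) = -1 + T*(6 + 2*T**2) (F(T) = T*((T**2 + T*T) + 6) - 1 = T*((T**2 + T**2) + 6) - 1 = T*(2*T**2 + 6) - 1 = T*(6 + 2*T**2) - 1 = -1 + T*(6 + 2*T**2))
G(17)*F(n) = 28*(-1 + 2*1**3 + 6*1) = 28*(-1 + 2*1 + 6) = 28*(-1 + 2 + 6) = 28*7 = 196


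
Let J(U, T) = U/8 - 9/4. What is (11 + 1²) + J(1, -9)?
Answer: 79/8 ≈ 9.8750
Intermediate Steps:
J(U, T) = -9/4 + U/8 (J(U, T) = U*(⅛) - 9*¼ = U/8 - 9/4 = -9/4 + U/8)
(11 + 1²) + J(1, -9) = (11 + 1²) + (-9/4 + (⅛)*1) = (11 + 1) + (-9/4 + ⅛) = 12 - 17/8 = 79/8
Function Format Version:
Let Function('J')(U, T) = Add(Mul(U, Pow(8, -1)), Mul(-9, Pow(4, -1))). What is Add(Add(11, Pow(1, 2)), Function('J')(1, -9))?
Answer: Rational(79, 8) ≈ 9.8750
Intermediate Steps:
Function('J')(U, T) = Add(Rational(-9, 4), Mul(Rational(1, 8), U)) (Function('J')(U, T) = Add(Mul(U, Rational(1, 8)), Mul(-9, Rational(1, 4))) = Add(Mul(Rational(1, 8), U), Rational(-9, 4)) = Add(Rational(-9, 4), Mul(Rational(1, 8), U)))
Add(Add(11, Pow(1, 2)), Function('J')(1, -9)) = Add(Add(11, Pow(1, 2)), Add(Rational(-9, 4), Mul(Rational(1, 8), 1))) = Add(Add(11, 1), Add(Rational(-9, 4), Rational(1, 8))) = Add(12, Rational(-17, 8)) = Rational(79, 8)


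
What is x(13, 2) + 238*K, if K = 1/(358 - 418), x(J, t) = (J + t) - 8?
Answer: 91/30 ≈ 3.0333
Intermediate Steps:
x(J, t) = -8 + J + t
K = -1/60 (K = 1/(-60) = -1/60 ≈ -0.016667)
x(13, 2) + 238*K = (-8 + 13 + 2) + 238*(-1/60) = 7 - 119/30 = 91/30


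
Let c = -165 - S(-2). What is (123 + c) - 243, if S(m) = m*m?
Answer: -289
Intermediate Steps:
S(m) = m²
c = -169 (c = -165 - 1*(-2)² = -165 - 1*4 = -165 - 4 = -169)
(123 + c) - 243 = (123 - 169) - 243 = -46 - 243 = -289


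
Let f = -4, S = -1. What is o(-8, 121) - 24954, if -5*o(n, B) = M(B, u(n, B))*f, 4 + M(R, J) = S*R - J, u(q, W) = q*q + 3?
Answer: -125538/5 ≈ -25108.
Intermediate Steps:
u(q, W) = 3 + q² (u(q, W) = q² + 3 = 3 + q²)
M(R, J) = -4 - J - R (M(R, J) = -4 + (-R - J) = -4 + (-J - R) = -4 - J - R)
o(n, B) = -28/5 - 4*B/5 - 4*n²/5 (o(n, B) = -(-4 - (3 + n²) - B)*(-4)/5 = -(-4 + (-3 - n²) - B)*(-4)/5 = -(-7 - B - n²)*(-4)/5 = -(28 + 4*B + 4*n²)/5 = -28/5 - 4*B/5 - 4*n²/5)
o(-8, 121) - 24954 = (-28/5 - ⅘*121 - ⅘*(-8)²) - 24954 = (-28/5 - 484/5 - ⅘*64) - 24954 = (-28/5 - 484/5 - 256/5) - 24954 = -768/5 - 24954 = -125538/5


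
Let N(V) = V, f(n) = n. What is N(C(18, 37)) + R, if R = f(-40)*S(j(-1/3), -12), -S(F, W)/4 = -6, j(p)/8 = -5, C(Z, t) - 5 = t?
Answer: -918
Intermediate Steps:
C(Z, t) = 5 + t
j(p) = -40 (j(p) = 8*(-5) = -40)
S(F, W) = 24 (S(F, W) = -4*(-6) = 24)
R = -960 (R = -40*24 = -960)
N(C(18, 37)) + R = (5 + 37) - 960 = 42 - 960 = -918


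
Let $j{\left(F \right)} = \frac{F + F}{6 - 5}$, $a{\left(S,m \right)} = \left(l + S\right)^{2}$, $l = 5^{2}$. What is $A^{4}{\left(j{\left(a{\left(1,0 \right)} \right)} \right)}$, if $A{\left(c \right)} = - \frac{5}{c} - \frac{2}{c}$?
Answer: $\frac{2401}{3341233033216} \approx 7.186 \cdot 10^{-10}$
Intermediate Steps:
$l = 25$
$a{\left(S,m \right)} = \left(25 + S\right)^{2}$
$j{\left(F \right)} = 2 F$ ($j{\left(F \right)} = \frac{2 F}{1} = 2 F 1 = 2 F$)
$A{\left(c \right)} = - \frac{7}{c}$
$A^{4}{\left(j{\left(a{\left(1,0 \right)} \right)} \right)} = \left(- \frac{7}{2 \left(25 + 1\right)^{2}}\right)^{4} = \left(- \frac{7}{2 \cdot 26^{2}}\right)^{4} = \left(- \frac{7}{2 \cdot 676}\right)^{4} = \left(- \frac{7}{1352}\right)^{4} = \frac{2401}{3341233033216}$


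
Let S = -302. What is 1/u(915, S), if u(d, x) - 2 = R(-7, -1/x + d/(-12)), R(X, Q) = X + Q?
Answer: -604/49073 ≈ -0.012308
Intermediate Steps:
R(X, Q) = Q + X
u(d, x) = -5 - 1/x - d/12 (u(d, x) = 2 + ((-1/x + d/(-12)) - 7) = 2 + ((-1/x + d*(-1/12)) - 7) = 2 + ((-1/x - d/12) - 7) = 2 + (-7 - 1/x - d/12) = -5 - 1/x - d/12)
1/u(915, S) = 1/(-5 - 1/(-302) - 1/12*915) = 1/(-5 - 1*(-1/302) - 305/4) = 1/(-5 + 1/302 - 305/4) = 1/(-49073/604) = -604/49073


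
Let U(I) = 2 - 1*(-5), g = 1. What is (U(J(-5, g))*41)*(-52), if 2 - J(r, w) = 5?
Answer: -14924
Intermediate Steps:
J(r, w) = -3 (J(r, w) = 2 - 1*5 = 2 - 5 = -3)
U(I) = 7 (U(I) = 2 + 5 = 7)
(U(J(-5, g))*41)*(-52) = (7*41)*(-52) = 287*(-52) = -14924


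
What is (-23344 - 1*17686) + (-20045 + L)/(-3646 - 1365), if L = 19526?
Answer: -205600811/5011 ≈ -41030.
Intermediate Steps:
(-23344 - 1*17686) + (-20045 + L)/(-3646 - 1365) = (-23344 - 1*17686) + (-20045 + 19526)/(-3646 - 1365) = (-23344 - 17686) - 519/(-5011) = -41030 - 519*(-1/5011) = -41030 + 519/5011 = -205600811/5011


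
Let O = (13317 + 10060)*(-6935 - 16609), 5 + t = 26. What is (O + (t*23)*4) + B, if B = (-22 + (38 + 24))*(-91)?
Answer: -550389796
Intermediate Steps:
t = 21 (t = -5 + 26 = 21)
B = -3640 (B = (-22 + 62)*(-91) = 40*(-91) = -3640)
O = -550388088 (O = 23377*(-23544) = -550388088)
(O + (t*23)*4) + B = (-550388088 + (21*23)*4) - 3640 = (-550388088 + 483*4) - 3640 = (-550388088 + 1932) - 3640 = -550386156 - 3640 = -550389796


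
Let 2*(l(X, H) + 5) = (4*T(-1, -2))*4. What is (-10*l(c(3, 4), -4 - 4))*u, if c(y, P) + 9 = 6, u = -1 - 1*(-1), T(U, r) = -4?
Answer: 0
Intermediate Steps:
u = 0 (u = -1 + 1 = 0)
c(y, P) = -3 (c(y, P) = -9 + 6 = -3)
l(X, H) = -37 (l(X, H) = -5 + ((4*(-4))*4)/2 = -5 + (-16*4)/2 = -5 + (½)*(-64) = -5 - 32 = -37)
(-10*l(c(3, 4), -4 - 4))*u = -10*(-37)*0 = 370*0 = 0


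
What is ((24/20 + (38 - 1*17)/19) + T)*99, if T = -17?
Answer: -138204/95 ≈ -1454.8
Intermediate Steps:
((24/20 + (38 - 1*17)/19) + T)*99 = ((24/20 + (38 - 1*17)/19) - 17)*99 = ((24*(1/20) + (38 - 17)*(1/19)) - 17)*99 = ((6/5 + 21*(1/19)) - 17)*99 = ((6/5 + 21/19) - 17)*99 = (219/95 - 17)*99 = -1396/95*99 = -138204/95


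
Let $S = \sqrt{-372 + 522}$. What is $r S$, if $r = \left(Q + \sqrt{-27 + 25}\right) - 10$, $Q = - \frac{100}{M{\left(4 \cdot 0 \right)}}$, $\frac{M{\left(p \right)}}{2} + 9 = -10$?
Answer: $- \frac{700 \sqrt{6}}{19} + 10 i \sqrt{3} \approx -90.244 + 17.32 i$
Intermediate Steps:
$M{\left(p \right)} = -38$ ($M{\left(p \right)} = -18 + 2 \left(-10\right) = -18 - 20 = -38$)
$Q = \frac{50}{19}$ ($Q = - \frac{100}{-38} = \left(-100\right) \left(- \frac{1}{38}\right) = \frac{50}{19} \approx 2.6316$)
$r = - \frac{140}{19} + i \sqrt{2}$ ($r = \left(\frac{50}{19} + \sqrt{-27 + 25}\right) - 10 = \left(\frac{50}{19} + \sqrt{-2}\right) - 10 = \left(\frac{50}{19} + i \sqrt{2}\right) - 10 = - \frac{140}{19} + i \sqrt{2} \approx -7.3684 + 1.4142 i$)
$S = 5 \sqrt{6}$ ($S = \sqrt{150} = 5 \sqrt{6} \approx 12.247$)
$r S = \left(- \frac{140}{19} + i \sqrt{2}\right) 5 \sqrt{6} = 5 \sqrt{6} \left(- \frac{140}{19} + i \sqrt{2}\right)$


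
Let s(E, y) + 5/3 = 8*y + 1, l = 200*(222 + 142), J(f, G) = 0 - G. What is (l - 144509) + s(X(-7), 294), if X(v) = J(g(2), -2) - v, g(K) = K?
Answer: -208073/3 ≈ -69358.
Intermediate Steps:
J(f, G) = -G
l = 72800 (l = 200*364 = 72800)
X(v) = 2 - v (X(v) = -1*(-2) - v = 2 - v)
s(E, y) = -2/3 + 8*y (s(E, y) = -5/3 + (8*y + 1) = -5/3 + (1 + 8*y) = -2/3 + 8*y)
(l - 144509) + s(X(-7), 294) = (72800 - 144509) + (-2/3 + 8*294) = -71709 + (-2/3 + 2352) = -71709 + 7054/3 = -208073/3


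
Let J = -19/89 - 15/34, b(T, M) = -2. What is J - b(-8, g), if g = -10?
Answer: 4071/3026 ≈ 1.3453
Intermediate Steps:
J = -1981/3026 (J = -19*1/89 - 15*1/34 = -19/89 - 15/34 = -1981/3026 ≈ -0.65466)
J - b(-8, g) = -1981/3026 - 1*(-2) = -1981/3026 + 2 = 4071/3026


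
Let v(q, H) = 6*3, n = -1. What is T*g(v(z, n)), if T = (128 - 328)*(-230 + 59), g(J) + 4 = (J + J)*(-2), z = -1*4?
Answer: -2599200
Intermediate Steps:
z = -4
v(q, H) = 18
g(J) = -4 - 4*J (g(J) = -4 + (J + J)*(-2) = -4 + (2*J)*(-2) = -4 - 4*J)
T = 34200 (T = -200*(-171) = 34200)
T*g(v(z, n)) = 34200*(-4 - 4*18) = 34200*(-4 - 72) = 34200*(-76) = -2599200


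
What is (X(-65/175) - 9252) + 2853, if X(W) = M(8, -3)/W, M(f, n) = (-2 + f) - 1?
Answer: -83362/13 ≈ -6412.5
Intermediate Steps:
M(f, n) = -3 + f
X(W) = 5/W (X(W) = (-3 + 8)/W = 5/W)
(X(-65/175) - 9252) + 2853 = (5/((-65/175)) - 9252) + 2853 = (5/((-65*1/175)) - 9252) + 2853 = (5/(-13/35) - 9252) + 2853 = (5*(-35/13) - 9252) + 2853 = (-175/13 - 9252) + 2853 = -120451/13 + 2853 = -83362/13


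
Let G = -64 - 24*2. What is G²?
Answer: 12544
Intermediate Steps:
G = -112 (G = -64 - 1*48 = -64 - 48 = -112)
G² = (-112)² = 12544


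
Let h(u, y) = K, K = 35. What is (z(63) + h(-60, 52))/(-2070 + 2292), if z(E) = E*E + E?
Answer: 4067/222 ≈ 18.320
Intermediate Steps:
z(E) = E + E² (z(E) = E² + E = E + E²)
h(u, y) = 35
(z(63) + h(-60, 52))/(-2070 + 2292) = (63*(1 + 63) + 35)/(-2070 + 2292) = (63*64 + 35)/222 = (4032 + 35)*(1/222) = 4067*(1/222) = 4067/222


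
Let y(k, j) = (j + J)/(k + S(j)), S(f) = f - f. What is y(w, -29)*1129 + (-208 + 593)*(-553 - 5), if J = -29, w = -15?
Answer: -3156968/15 ≈ -2.1046e+5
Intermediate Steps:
S(f) = 0
y(k, j) = (-29 + j)/k (y(k, j) = (j - 29)/(k + 0) = (-29 + j)/k)
y(w, -29)*1129 + (-208 + 593)*(-553 - 5) = ((-29 - 29)/(-15))*1129 + (-208 + 593)*(-553 - 5) = -1/15*(-58)*1129 + 385*(-558) = (58/15)*1129 - 214830 = 65482/15 - 214830 = -3156968/15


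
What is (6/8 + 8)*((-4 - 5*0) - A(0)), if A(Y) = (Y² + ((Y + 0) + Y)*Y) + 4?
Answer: -70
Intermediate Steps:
A(Y) = 4 + 3*Y² (A(Y) = (Y² + (Y + Y)*Y) + 4 = (Y² + (2*Y)*Y) + 4 = (Y² + 2*Y²) + 4 = 3*Y² + 4 = 4 + 3*Y²)
(6/8 + 8)*((-4 - 5*0) - A(0)) = (6/8 + 8)*((-4 - 5*0) - (4 + 3*0²)) = (6*(⅛) + 8)*((-4 + 0) - (4 + 3*0)) = (¾ + 8)*(-4 - (4 + 0)) = 35*(-4 - 1*4)/4 = 35*(-4 - 4)/4 = (35/4)*(-8) = -70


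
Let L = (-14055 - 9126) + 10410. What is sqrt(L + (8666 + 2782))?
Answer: 21*I*sqrt(3) ≈ 36.373*I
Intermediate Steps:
L = -12771 (L = -23181 + 10410 = -12771)
sqrt(L + (8666 + 2782)) = sqrt(-12771 + (8666 + 2782)) = sqrt(-12771 + 11448) = sqrt(-1323) = 21*I*sqrt(3)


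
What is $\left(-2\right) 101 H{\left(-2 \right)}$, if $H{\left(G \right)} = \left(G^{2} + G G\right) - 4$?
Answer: $-808$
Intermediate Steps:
$H{\left(G \right)} = -4 + 2 G^{2}$ ($H{\left(G \right)} = \left(G^{2} + G^{2}\right) - 4 = 2 G^{2} - 4 = -4 + 2 G^{2}$)
$\left(-2\right) 101 H{\left(-2 \right)} = \left(-2\right) 101 \left(-4 + 2 \left(-2\right)^{2}\right) = - 202 \left(-4 + 2 \cdot 4\right) = - 202 \left(-4 + 8\right) = \left(-202\right) 4 = -808$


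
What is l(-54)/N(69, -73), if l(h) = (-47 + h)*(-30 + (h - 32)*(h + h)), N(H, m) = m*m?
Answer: -935058/5329 ≈ -175.47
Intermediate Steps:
N(H, m) = m²
l(h) = (-47 + h)*(-30 + 2*h*(-32 + h)) (l(h) = (-47 + h)*(-30 + (-32 + h)*(2*h)) = (-47 + h)*(-30 + 2*h*(-32 + h)))
l(-54)/N(69, -73) = (1410 - 158*(-54)² + 2*(-54)³ + 2978*(-54))/((-73)²) = (1410 - 158*2916 + 2*(-157464) - 160812)/5329 = (1410 - 460728 - 314928 - 160812)*(1/5329) = -935058*1/5329 = -935058/5329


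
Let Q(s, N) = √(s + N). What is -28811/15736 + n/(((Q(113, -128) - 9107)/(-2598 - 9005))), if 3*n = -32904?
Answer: -2279997278400589/163137991688 - 15907713*I*√15/10367183 ≈ -13976.0 - 5.9428*I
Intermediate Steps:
n = -10968 (n = (⅓)*(-32904) = -10968)
Q(s, N) = √(N + s)
-28811/15736 + n/(((Q(113, -128) - 9107)/(-2598 - 9005))) = -28811/15736 - 10968*(-2598 - 9005)/(√(-128 + 113) - 9107) = -28811*1/15736 - 10968*(-11603/(√(-15) - 9107)) = -28811/15736 - 10968*(-11603/(I*√15 - 9107)) = -28811/15736 - 10968*(-11603/(-9107 + I*√15)) = -28811/15736 - 10968/(9107/11603 - I*√15/11603)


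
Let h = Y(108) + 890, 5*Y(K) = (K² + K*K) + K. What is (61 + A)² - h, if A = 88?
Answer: 83119/5 ≈ 16624.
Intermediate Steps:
Y(K) = K/5 + 2*K²/5 (Y(K) = ((K² + K*K) + K)/5 = ((K² + K²) + K)/5 = (2*K² + K)/5 = (K + 2*K²)/5 = K/5 + 2*K²/5)
h = 27886/5 (h = (⅕)*108*(1 + 2*108) + 890 = (⅕)*108*(1 + 216) + 890 = (⅕)*108*217 + 890 = 23436/5 + 890 = 27886/5 ≈ 5577.2)
(61 + A)² - h = (61 + 88)² - 1*27886/5 = 149² - 27886/5 = 22201 - 27886/5 = 83119/5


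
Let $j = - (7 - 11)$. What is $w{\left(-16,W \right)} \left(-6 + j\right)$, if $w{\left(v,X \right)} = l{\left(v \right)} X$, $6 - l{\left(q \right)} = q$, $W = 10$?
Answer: $-440$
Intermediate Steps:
$j = 4$ ($j = \left(-1\right) \left(-4\right) = 4$)
$l{\left(q \right)} = 6 - q$
$w{\left(v,X \right)} = X \left(6 - v\right)$ ($w{\left(v,X \right)} = \left(6 - v\right) X = X \left(6 - v\right)$)
$w{\left(-16,W \right)} \left(-6 + j\right) = 10 \left(6 - -16\right) \left(-6 + 4\right) = 10 \left(6 + 16\right) \left(-2\right) = 10 \cdot 22 \left(-2\right) = 220 \left(-2\right) = -440$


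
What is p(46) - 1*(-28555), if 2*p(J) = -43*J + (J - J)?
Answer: 27566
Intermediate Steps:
p(J) = -43*J/2 (p(J) = (-43*J + (J - J))/2 = (-43*J + 0)/2 = (-43*J)/2 = -43*J/2)
p(46) - 1*(-28555) = -43/2*46 - 1*(-28555) = -989 + 28555 = 27566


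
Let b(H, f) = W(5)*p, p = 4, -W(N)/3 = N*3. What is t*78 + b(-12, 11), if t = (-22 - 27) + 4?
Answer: -3690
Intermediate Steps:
W(N) = -9*N (W(N) = -3*N*3 = -9*N)
b(H, f) = -180 (b(H, f) = -9*5*4 = -45*4 = -180)
t = -45 (t = -49 + 4 = -45)
t*78 + b(-12, 11) = -45*78 - 180 = -3510 - 180 = -3690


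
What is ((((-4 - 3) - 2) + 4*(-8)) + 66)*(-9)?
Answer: -225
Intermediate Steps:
((((-4 - 3) - 2) + 4*(-8)) + 66)*(-9) = (((-7 - 2) - 32) + 66)*(-9) = ((-9 - 32) + 66)*(-9) = (-41 + 66)*(-9) = 25*(-9) = -225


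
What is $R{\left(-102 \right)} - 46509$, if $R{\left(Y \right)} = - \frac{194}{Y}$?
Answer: $- \frac{2371862}{51} \approx -46507.0$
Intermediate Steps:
$R{\left(-102 \right)} - 46509 = - \frac{194}{-102} - 46509 = \left(-194\right) \left(- \frac{1}{102}\right) - 46509 = \frac{97}{51} - 46509 = - \frac{2371862}{51}$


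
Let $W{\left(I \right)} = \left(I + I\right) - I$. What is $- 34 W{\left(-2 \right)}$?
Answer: $68$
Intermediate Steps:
$W{\left(I \right)} = I$ ($W{\left(I \right)} = 2 I - I = I$)
$- 34 W{\left(-2 \right)} = \left(-34\right) \left(-2\right) = 68$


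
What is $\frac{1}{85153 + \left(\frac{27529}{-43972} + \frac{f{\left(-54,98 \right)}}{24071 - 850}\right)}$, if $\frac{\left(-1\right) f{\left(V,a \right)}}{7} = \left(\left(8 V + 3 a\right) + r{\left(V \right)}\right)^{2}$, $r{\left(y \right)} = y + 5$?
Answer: $\frac{92824892}{7903281405841} \approx 1.1745 \cdot 10^{-5}$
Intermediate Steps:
$r{\left(y \right)} = 5 + y$
$f{\left(V,a \right)} = - 7 \left(5 + 3 a + 9 V\right)^{2}$ ($f{\left(V,a \right)} = - 7 \left(\left(8 V + 3 a\right) + \left(5 + V\right)\right)^{2} = - 7 \left(\left(3 a + 8 V\right) + \left(5 + V\right)\right)^{2} = - 7 \left(5 + 3 a + 9 V\right)^{2}$)
$\frac{1}{85153 + \left(\frac{27529}{-43972} + \frac{f{\left(-54,98 \right)}}{24071 - 850}\right)} = \frac{1}{85153 + \left(\frac{27529}{-43972} + \frac{\left(-7\right) \left(5 + 3 \cdot 98 + 9 \left(-54\right)\right)^{2}}{24071 - 850}\right)} = \frac{1}{85153 + \left(27529 \left(- \frac{1}{43972}\right) + \frac{\left(-7\right) \left(5 + 294 - 486\right)^{2}}{24071 - 850}\right)} = \frac{1}{85153 + \left(- \frac{27529}{43972} + \frac{\left(-7\right) \left(-187\right)^{2}}{23221}\right)} = \frac{1}{85153 + \left(- \frac{27529}{43972} + \left(-7\right) 34969 \cdot \frac{1}{23221}\right)} = \frac{1}{85153 - \frac{1036622635}{92824892}} = \frac{1}{\frac{7903281405841}{92824892}} = \frac{92824892}{7903281405841}$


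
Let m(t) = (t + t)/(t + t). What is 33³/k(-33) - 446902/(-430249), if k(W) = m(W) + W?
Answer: -15447557449/13767968 ≈ -1122.0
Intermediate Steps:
m(t) = 1 (m(t) = (2*t)/((2*t)) = (2*t)*(1/(2*t)) = 1)
k(W) = 1 + W
33³/k(-33) - 446902/(-430249) = 33³/(1 - 33) - 446902/(-430249) = 35937/(-32) - 446902*(-1/430249) = 35937*(-1/32) + 446902/430249 = -35937/32 + 446902/430249 = -15447557449/13767968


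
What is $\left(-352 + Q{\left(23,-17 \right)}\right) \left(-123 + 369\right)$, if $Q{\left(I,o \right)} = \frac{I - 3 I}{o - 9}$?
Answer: $- \frac{1120038}{13} \approx -86157.0$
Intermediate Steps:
$Q{\left(I,o \right)} = - \frac{2 I}{-9 + o}$ ($Q{\left(I,o \right)} = \frac{\left(-2\right) I}{-9 + o} = - \frac{2 I}{-9 + o}$)
$\left(-352 + Q{\left(23,-17 \right)}\right) \left(-123 + 369\right) = \left(-352 - \frac{46}{-9 - 17}\right) \left(-123 + 369\right) = \left(-352 - \frac{46}{-26}\right) 246 = \left(-352 - 46 \left(- \frac{1}{26}\right)\right) 246 = \left(-352 + \frac{23}{13}\right) 246 = \left(- \frac{4553}{13}\right) 246 = - \frac{1120038}{13}$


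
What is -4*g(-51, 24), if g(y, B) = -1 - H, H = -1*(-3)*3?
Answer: 40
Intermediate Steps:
H = 9 (H = 3*3 = 9)
g(y, B) = -10 (g(y, B) = -1 - 1*9 = -1 - 9 = -10)
-4*g(-51, 24) = -4*(-10) = 40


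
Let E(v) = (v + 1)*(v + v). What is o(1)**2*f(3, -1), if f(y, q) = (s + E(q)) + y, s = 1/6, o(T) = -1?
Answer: 19/6 ≈ 3.1667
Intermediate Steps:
E(v) = 2*v*(1 + v) (E(v) = (1 + v)*(2*v) = 2*v*(1 + v))
s = 1/6 ≈ 0.16667
f(y, q) = 1/6 + y + 2*q*(1 + q) (f(y, q) = (1/6 + 2*q*(1 + q)) + y = 1/6 + y + 2*q*(1 + q))
o(1)**2*f(3, -1) = (-1)**2*(1/6 + 3 + 2*(-1)*(1 - 1)) = 1*(1/6 + 3 + 2*(-1)*0) = 1*(1/6 + 3 + 0) = 1*(19/6) = 19/6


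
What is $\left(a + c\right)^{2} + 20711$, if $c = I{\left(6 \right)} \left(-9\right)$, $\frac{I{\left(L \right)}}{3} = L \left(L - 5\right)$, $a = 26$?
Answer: $39207$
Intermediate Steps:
$I{\left(L \right)} = 3 L \left(-5 + L\right)$ ($I{\left(L \right)} = 3 L \left(L - 5\right) = 3 L \left(-5 + L\right)$)
$c = -162$ ($c = 3 \cdot 6 \left(-5 + 6\right) \left(-9\right) = 3 \cdot 6 \cdot 1 \left(-9\right) = 18 \left(-9\right) = -162$)
$\left(a + c\right)^{2} + 20711 = \left(26 - 162\right)^{2} + 20711 = \left(-136\right)^{2} + 20711 = 18496 + 20711 = 39207$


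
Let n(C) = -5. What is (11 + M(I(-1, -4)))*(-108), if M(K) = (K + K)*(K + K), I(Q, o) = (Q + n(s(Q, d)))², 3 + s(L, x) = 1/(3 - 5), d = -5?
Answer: -561060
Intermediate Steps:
s(L, x) = -7/2 (s(L, x) = -3 + 1/(3 - 5) = -3 + 1/(-2) = -3 - ½ = -7/2)
I(Q, o) = (-5 + Q)² (I(Q, o) = (Q - 5)² = (-5 + Q)²)
M(K) = 4*K² (M(K) = (2*K)*(2*K) = 4*K²)
(11 + M(I(-1, -4)))*(-108) = (11 + 4*((-5 - 1)²)²)*(-108) = (11 + 4*((-6)²)²)*(-108) = (11 + 4*36²)*(-108) = (11 + 4*1296)*(-108) = (11 + 5184)*(-108) = 5195*(-108) = -561060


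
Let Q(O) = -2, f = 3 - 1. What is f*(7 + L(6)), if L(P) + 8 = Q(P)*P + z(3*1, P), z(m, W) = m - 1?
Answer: -22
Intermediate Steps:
f = 2
z(m, W) = -1 + m
L(P) = -6 - 2*P (L(P) = -8 + (-2*P + (-1 + 3*1)) = -8 + (-2*P + (-1 + 3)) = -8 + (-2*P + 2) = -8 + (2 - 2*P) = -6 - 2*P)
f*(7 + L(6)) = 2*(7 + (-6 - 2*6)) = 2*(7 + (-6 - 12)) = 2*(7 - 18) = 2*(-11) = -22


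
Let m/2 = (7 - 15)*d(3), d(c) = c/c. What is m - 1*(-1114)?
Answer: 1098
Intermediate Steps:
d(c) = 1
m = -16 (m = 2*((7 - 15)*1) = 2*(-8*1) = 2*(-8) = -16)
m - 1*(-1114) = -16 - 1*(-1114) = -16 + 1114 = 1098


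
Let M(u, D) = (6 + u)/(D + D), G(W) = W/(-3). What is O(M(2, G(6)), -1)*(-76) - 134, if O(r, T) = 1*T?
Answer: -58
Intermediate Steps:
G(W) = -W/3 (G(W) = W*(-1/3) = -W/3)
M(u, D) = (6 + u)/(2*D) (M(u, D) = (6 + u)/((2*D)) = (6 + u)*(1/(2*D)) = (6 + u)/(2*D))
O(r, T) = T
O(M(2, G(6)), -1)*(-76) - 134 = -1*(-76) - 134 = 76 - 134 = -58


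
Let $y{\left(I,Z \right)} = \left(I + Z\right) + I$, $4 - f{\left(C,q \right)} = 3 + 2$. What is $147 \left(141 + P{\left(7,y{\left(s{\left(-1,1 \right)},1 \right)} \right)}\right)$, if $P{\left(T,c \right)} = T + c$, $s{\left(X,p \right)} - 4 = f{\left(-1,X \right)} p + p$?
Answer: $23079$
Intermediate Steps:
$f{\left(C,q \right)} = -1$ ($f{\left(C,q \right)} = 4 - \left(3 + 2\right) = 4 - 5 = -1$)
$s{\left(X,p \right)} = 4$ ($s{\left(X,p \right)} = 4 + \left(- p + p\right) = 4 + 0 = 4$)
$y{\left(I,Z \right)} = Z + 2 I$
$147 \left(141 + P{\left(7,y{\left(s{\left(-1,1 \right)},1 \right)} \right)}\right) = 147 \left(141 + \left(7 + \left(1 + 2 \cdot 4\right)\right)\right) = 147 \left(141 + \left(7 + \left(1 + 8\right)\right)\right) = 147 \left(141 + \left(7 + 9\right)\right) = 147 \left(141 + 16\right) = 147 \cdot 157 = 23079$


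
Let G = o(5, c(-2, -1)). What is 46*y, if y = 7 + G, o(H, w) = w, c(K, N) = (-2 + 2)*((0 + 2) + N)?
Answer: 322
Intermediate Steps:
c(K, N) = 0 (c(K, N) = 0*(2 + N) = 0)
G = 0
y = 7 (y = 7 + 0 = 7)
46*y = 46*7 = 322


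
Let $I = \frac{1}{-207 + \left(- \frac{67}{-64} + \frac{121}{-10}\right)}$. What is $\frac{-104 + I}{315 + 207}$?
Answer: $- \frac{3628564}{18211797} \approx -0.19924$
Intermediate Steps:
$I = - \frac{320}{69777}$ ($I = \frac{1}{-207 + \left(\left(-67\right) \left(- \frac{1}{64}\right) + 121 \left(- \frac{1}{10}\right)\right)} = \frac{1}{-207 + \left(\frac{67}{64} - \frac{121}{10}\right)} = \frac{1}{-207 - \frac{3537}{320}} = \frac{1}{- \frac{69777}{320}} = - \frac{320}{69777} \approx -0.004586$)
$\frac{-104 + I}{315 + 207} = \frac{-104 - \frac{320}{69777}}{315 + 207} = - \frac{7257128}{69777 \cdot 522} = \left(- \frac{7257128}{69777}\right) \frac{1}{522} = - \frac{3628564}{18211797}$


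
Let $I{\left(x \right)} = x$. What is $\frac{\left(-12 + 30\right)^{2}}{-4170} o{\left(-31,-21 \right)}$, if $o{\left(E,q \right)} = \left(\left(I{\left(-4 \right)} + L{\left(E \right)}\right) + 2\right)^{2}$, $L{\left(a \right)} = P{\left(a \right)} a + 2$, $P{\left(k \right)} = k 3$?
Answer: $- \frac{448831206}{695} \approx -6.458 \cdot 10^{5}$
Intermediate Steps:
$P{\left(k \right)} = 3 k$
$L{\left(a \right)} = 2 + 3 a^{2}$ ($L{\left(a \right)} = 3 a a + 2 = 3 a^{2} + 2 = 2 + 3 a^{2}$)
$o{\left(E,q \right)} = 9 E^{4}$ ($o{\left(E,q \right)} = \left(\left(-4 + \left(2 + 3 E^{2}\right)\right) + 2\right)^{2} = \left(\left(-2 + 3 E^{2}\right) + 2\right)^{2} = \left(3 E^{2}\right)^{2} = 9 E^{4}$)
$\frac{\left(-12 + 30\right)^{2}}{-4170} o{\left(-31,-21 \right)} = \frac{\left(-12 + 30\right)^{2}}{-4170} \cdot 9 \left(-31\right)^{4} = 18^{2} \left(- \frac{1}{4170}\right) 9 \cdot 923521 = 324 \left(- \frac{1}{4170}\right) 8311689 = \left(- \frac{54}{695}\right) 8311689 = - \frac{448831206}{695}$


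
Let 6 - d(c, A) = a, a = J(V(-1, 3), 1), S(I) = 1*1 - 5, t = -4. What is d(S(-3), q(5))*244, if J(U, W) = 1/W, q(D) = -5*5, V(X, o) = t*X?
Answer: 1220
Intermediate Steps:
V(X, o) = -4*X
q(D) = -25
S(I) = -4 (S(I) = 1 - 5 = -4)
a = 1 (a = 1/1 = 1)
d(c, A) = 5 (d(c, A) = 6 - 1*1 = 6 - 1 = 5)
d(S(-3), q(5))*244 = 5*244 = 1220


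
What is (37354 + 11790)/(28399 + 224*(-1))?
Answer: 49144/28175 ≈ 1.7442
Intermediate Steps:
(37354 + 11790)/(28399 + 224*(-1)) = 49144/(28399 - 224) = 49144/28175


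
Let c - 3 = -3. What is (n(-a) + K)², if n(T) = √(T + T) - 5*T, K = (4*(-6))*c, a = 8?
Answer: 1584 + 320*I ≈ 1584.0 + 320.0*I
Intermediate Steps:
c = 0 (c = 3 - 3 = 0)
K = 0 (K = (4*(-6))*0 = -24*0 = 0)
n(T) = -5*T + √2*√T (n(T) = √(2*T) - 5*T = √2*√T - 5*T = -5*T + √2*√T)
(n(-a) + K)² = ((-(-5)*8 + √2*√(-1*8)) + 0)² = ((-5*(-8) + √2*√(-8)) + 0)² = ((40 + √2*(2*I*√2)) + 0)² = ((40 + 4*I) + 0)² = (40 + 4*I)²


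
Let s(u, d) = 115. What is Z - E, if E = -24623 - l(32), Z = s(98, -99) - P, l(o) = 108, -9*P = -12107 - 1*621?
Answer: 210886/9 ≈ 23432.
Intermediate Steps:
P = 12728/9 (P = -(-12107 - 1*621)/9 = -(-12107 - 621)/9 = -1/9*(-12728) = 12728/9 ≈ 1414.2)
Z = -11693/9 (Z = 115 - 1*12728/9 = 115 - 12728/9 = -11693/9 ≈ -1299.2)
E = -24731 (E = -24623 - 1*108 = -24623 - 108 = -24731)
Z - E = -11693/9 - 1*(-24731) = -11693/9 + 24731 = 210886/9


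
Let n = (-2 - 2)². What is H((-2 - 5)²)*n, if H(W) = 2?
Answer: 32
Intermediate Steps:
n = 16 (n = (-4)² = 16)
H((-2 - 5)²)*n = 2*16 = 32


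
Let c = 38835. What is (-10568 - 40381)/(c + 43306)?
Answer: -50949/82141 ≈ -0.62026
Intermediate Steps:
(-10568 - 40381)/(c + 43306) = (-10568 - 40381)/(38835 + 43306) = -50949/82141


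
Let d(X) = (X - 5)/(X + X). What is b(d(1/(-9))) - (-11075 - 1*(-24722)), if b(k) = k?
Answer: -13624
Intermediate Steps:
d(X) = (-5 + X)/(2*X) (d(X) = (-5 + X)/((2*X)) = (-5 + X)*(1/(2*X)) = (-5 + X)/(2*X))
b(d(1/(-9))) - (-11075 - 1*(-24722)) = (-5 + 1/(-9))/(2*(1/(-9))) - (-11075 - 1*(-24722)) = (-5 - 1/9)/(2*(-1/9)) - (-11075 + 24722) = (1/2)*(-9)*(-46/9) - 1*13647 = 23 - 13647 = -13624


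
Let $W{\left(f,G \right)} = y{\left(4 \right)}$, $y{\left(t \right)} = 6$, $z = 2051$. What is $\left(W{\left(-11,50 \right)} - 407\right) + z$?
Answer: $1650$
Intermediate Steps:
$W{\left(f,G \right)} = 6$
$\left(W{\left(-11,50 \right)} - 407\right) + z = \left(6 - 407\right) + 2051 = -401 + 2051 = 1650$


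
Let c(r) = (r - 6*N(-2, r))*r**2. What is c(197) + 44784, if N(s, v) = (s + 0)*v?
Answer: 99434633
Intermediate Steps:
N(s, v) = s*v
c(r) = 13*r**3 (c(r) = (r - (-12)*r)*r**2 = (r + 12*r)*r**2 = (13*r)*r**2 = 13*r**3)
c(197) + 44784 = 13*197**3 + 44784 = 13*7645373 + 44784 = 99389849 + 44784 = 99434633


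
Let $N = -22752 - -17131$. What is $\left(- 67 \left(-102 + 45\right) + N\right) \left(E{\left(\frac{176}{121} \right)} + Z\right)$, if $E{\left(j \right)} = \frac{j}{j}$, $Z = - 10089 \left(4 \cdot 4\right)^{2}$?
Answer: $4654174966$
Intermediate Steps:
$Z = -2582784$ ($Z = - 10089 \cdot 16^{2} = \left(-10089\right) 256 = -2582784$)
$E{\left(j \right)} = 1$
$N = -5621$ ($N = -22752 + 17131 = -5621$)
$\left(- 67 \left(-102 + 45\right) + N\right) \left(E{\left(\frac{176}{121} \right)} + Z\right) = \left(- 67 \left(-102 + 45\right) - 5621\right) \left(1 - 2582784\right) = \left(\left(-67\right) \left(-57\right) - 5621\right) \left(-2582783\right) = \left(3819 - 5621\right) \left(-2582783\right) = \left(-1802\right) \left(-2582783\right) = 4654174966$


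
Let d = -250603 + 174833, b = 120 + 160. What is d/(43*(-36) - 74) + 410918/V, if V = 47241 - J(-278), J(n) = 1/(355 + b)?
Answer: 674046062160/12164202787 ≈ 55.412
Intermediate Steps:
b = 280
d = -75770
J(n) = 1/635 (J(n) = 1/(355 + 280) = 1/635)
V = 29998034/635 (V = 47241 - 1*1/635 = 47241 - 1/635 = 29998034/635 ≈ 47241.)
d/(43*(-36) - 74) + 410918/V = -75770/(43*(-36) - 74) + 410918/(29998034/635) = -75770/(-1548 - 74) + 410918*(635/29998034) = -75770/(-1622) + 130466465/14999017 = -75770*(-1/1622) + 130466465/14999017 = 37885/811 + 130466465/14999017 = 674046062160/12164202787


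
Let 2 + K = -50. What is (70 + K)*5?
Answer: 90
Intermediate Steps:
K = -52 (K = -2 - 50 = -52)
(70 + K)*5 = (70 - 52)*5 = 18*5 = 90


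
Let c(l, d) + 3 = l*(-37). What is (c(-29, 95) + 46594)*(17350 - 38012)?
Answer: -984833568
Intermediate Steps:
c(l, d) = -3 - 37*l (c(l, d) = -3 + l*(-37) = -3 - 37*l)
(c(-29, 95) + 46594)*(17350 - 38012) = ((-3 - 37*(-29)) + 46594)*(17350 - 38012) = ((-3 + 1073) + 46594)*(-20662) = (1070 + 46594)*(-20662) = 47664*(-20662) = -984833568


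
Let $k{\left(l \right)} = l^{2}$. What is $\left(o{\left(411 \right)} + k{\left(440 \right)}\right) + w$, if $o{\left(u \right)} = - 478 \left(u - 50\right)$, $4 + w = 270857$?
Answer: $291895$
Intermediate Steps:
$w = 270853$ ($w = -4 + 270857 = 270853$)
$o{\left(u \right)} = 23900 - 478 u$ ($o{\left(u \right)} = - 478 \left(-50 + u\right) = 23900 - 478 u$)
$\left(o{\left(411 \right)} + k{\left(440 \right)}\right) + w = \left(\left(23900 - 196458\right) + 440^{2}\right) + 270853 = \left(\left(23900 - 196458\right) + 193600\right) + 270853 = \left(-172558 + 193600\right) + 270853 = 21042 + 270853 = 291895$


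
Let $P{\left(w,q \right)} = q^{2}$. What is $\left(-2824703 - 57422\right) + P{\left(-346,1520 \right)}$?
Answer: $-571725$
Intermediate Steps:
$\left(-2824703 - 57422\right) + P{\left(-346,1520 \right)} = \left(-2824703 - 57422\right) + 1520^{2} = -2882125 + 2310400 = -571725$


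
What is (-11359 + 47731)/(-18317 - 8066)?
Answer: -5196/3769 ≈ -1.3786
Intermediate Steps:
(-11359 + 47731)/(-18317 - 8066) = 36372/(-26383) = 36372*(-1/26383) = -5196/3769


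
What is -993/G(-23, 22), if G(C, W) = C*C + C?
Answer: -993/506 ≈ -1.9625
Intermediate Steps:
G(C, W) = C + C² (G(C, W) = C² + C = C + C²)
-993/G(-23, 22) = -993*(-1/(23*(1 - 23))) = -993/((-23*(-22))) = -993/506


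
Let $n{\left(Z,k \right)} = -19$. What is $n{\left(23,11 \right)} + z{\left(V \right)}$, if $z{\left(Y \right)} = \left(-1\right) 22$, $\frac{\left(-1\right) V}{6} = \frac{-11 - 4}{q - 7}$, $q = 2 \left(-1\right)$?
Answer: $-41$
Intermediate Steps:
$q = -2$
$V = -10$ ($V = - 6 \frac{-11 - 4}{-2 - 7} = - 6 \left(- \frac{15}{-9}\right) = - 6 \left(\left(-15\right) \left(- \frac{1}{9}\right)\right) = \left(-6\right) \frac{5}{3} = -10$)
$z{\left(Y \right)} = -22$
$n{\left(23,11 \right)} + z{\left(V \right)} = -19 - 22 = -41$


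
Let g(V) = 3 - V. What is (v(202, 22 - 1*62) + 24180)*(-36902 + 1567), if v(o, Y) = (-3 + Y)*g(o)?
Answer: -1156761895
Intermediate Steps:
v(o, Y) = (-3 + Y)*(3 - o)
(v(202, 22 - 1*62) + 24180)*(-36902 + 1567) = (-(-3 + (22 - 1*62))*(-3 + 202) + 24180)*(-36902 + 1567) = (-1*(-3 + (22 - 62))*199 + 24180)*(-35335) = (-1*(-3 - 40)*199 + 24180)*(-35335) = (-1*(-43)*199 + 24180)*(-35335) = (8557 + 24180)*(-35335) = 32737*(-35335) = -1156761895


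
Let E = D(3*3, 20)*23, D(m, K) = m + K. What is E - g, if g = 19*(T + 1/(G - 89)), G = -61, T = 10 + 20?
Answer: 14569/150 ≈ 97.127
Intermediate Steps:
D(m, K) = K + m
T = 30
g = 85481/150 (g = 19*(30 + 1/(-61 - 89)) = 19*(30 + 1/(-150)) = 19*(30 - 1/150) = 19*(4499/150) = 85481/150 ≈ 569.87)
E = 667 (E = (20 + 3*3)*23 = (20 + 9)*23 = 29*23 = 667)
E - g = 667 - 1*85481/150 = 667 - 85481/150 = 14569/150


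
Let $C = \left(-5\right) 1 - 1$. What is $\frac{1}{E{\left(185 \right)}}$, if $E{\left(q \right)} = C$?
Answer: $- \frac{1}{6} \approx -0.16667$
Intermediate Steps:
$C = -6$ ($C = -5 - 1 = -6$)
$E{\left(q \right)} = -6$
$\frac{1}{E{\left(185 \right)}} = \frac{1}{-6} = - \frac{1}{6}$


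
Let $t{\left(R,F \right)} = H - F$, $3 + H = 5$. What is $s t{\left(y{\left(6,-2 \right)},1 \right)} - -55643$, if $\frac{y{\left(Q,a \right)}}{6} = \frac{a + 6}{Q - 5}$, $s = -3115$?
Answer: $52528$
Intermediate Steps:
$H = 2$ ($H = -3 + 5 = 2$)
$y{\left(Q,a \right)} = \frac{6 \left(6 + a\right)}{-5 + Q}$ ($y{\left(Q,a \right)} = 6 \frac{a + 6}{Q - 5} = 6 \frac{6 + a}{-5 + Q} = \frac{6 \left(6 + a\right)}{-5 + Q}$)
$t{\left(R,F \right)} = 2 - F$
$s t{\left(y{\left(6,-2 \right)},1 \right)} - -55643 = - 3115 \left(2 - 1\right) - -55643 = - 3115 \left(2 - 1\right) + 55643 = \left(-3115\right) 1 + 55643 = -3115 + 55643 = 52528$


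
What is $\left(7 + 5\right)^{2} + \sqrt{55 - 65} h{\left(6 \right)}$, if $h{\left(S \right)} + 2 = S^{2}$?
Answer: $144 + 34 i \sqrt{10} \approx 144.0 + 107.52 i$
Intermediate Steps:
$h{\left(S \right)} = -2 + S^{2}$
$\left(7 + 5\right)^{2} + \sqrt{55 - 65} h{\left(6 \right)} = \left(7 + 5\right)^{2} + \sqrt{55 - 65} \left(-2 + 6^{2}\right) = 12^{2} + \sqrt{-10} \left(-2 + 36\right) = 144 + i \sqrt{10} \cdot 34 = 144 + 34 i \sqrt{10}$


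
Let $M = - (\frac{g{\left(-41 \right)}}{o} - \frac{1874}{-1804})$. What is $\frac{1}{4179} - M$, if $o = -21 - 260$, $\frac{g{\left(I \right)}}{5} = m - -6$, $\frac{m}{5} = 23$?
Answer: $- \frac{1179950465}{1059217698} \approx -1.114$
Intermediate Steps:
$m = 115$ ($m = 5 \cdot 23 = 115$)
$g{\left(I \right)} = 605$ ($g{\left(I \right)} = 5 \left(115 - -6\right) = 5 \left(115 + 6\right) = 5 \cdot 121 = 605$)
$o = -281$ ($o = -21 - 260 = -281$)
$M = \frac{282413}{253462}$ ($M = - (\frac{605}{-281} - \frac{1874}{-1804}) = - (605 \left(- \frac{1}{281}\right) - - \frac{937}{902}) = - (- \frac{605}{281} + \frac{937}{902}) = \left(-1\right) \left(- \frac{282413}{253462}\right) = \frac{282413}{253462} \approx 1.1142$)
$\frac{1}{4179} - M = \frac{1}{4179} - \frac{282413}{253462} = - \frac{1179950465}{1059217698}$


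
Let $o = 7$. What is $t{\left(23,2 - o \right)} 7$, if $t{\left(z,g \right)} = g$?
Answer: $-35$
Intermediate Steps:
$t{\left(23,2 - o \right)} 7 = \left(2 - 7\right) 7 = \left(-5\right) 7 = -35$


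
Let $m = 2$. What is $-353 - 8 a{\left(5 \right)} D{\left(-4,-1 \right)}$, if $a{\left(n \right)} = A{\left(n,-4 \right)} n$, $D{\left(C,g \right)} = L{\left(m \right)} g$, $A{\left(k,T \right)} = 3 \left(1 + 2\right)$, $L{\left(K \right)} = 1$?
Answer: $7$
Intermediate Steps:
$A{\left(k,T \right)} = 9$ ($A{\left(k,T \right)} = 3 \cdot 3 = 9$)
$D{\left(C,g \right)} = g$ ($D{\left(C,g \right)} = 1 g = g$)
$a{\left(n \right)} = 9 n$
$-353 - 8 a{\left(5 \right)} D{\left(-4,-1 \right)} = -353 - 8 \cdot 9 \cdot 5 \left(-1\right) = -353 - 8 \cdot 45 \left(-1\right) = -353 - 360 \left(-1\right) = -353 - -360 = -353 + 360 = 7$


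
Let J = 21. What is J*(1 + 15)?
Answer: 336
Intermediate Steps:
J*(1 + 15) = 21*(1 + 15) = 21*16 = 336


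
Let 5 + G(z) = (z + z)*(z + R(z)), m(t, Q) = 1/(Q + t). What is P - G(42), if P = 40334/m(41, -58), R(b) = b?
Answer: -692729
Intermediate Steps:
G(z) = -5 + 4*z² (G(z) = -5 + (z + z)*(z + z) = -5 + (2*z)*(2*z) = -5 + 4*z²)
P = -685678 (P = 40334/(1/(-58 + 41)) = 40334/(1/(-17)) = 40334/(-1/17) = 40334*(-17) = -685678)
P - G(42) = -685678 - (-5 + 4*42²) = -685678 - (-5 + 4*1764) = -685678 - (-5 + 7056) = -685678 - 1*7051 = -685678 - 7051 = -692729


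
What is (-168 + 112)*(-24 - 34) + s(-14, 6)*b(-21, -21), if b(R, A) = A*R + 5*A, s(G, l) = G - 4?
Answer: -2800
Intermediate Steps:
s(G, l) = -4 + G
b(R, A) = 5*A + A*R
(-168 + 112)*(-24 - 34) + s(-14, 6)*b(-21, -21) = (-168 + 112)*(-24 - 34) + (-4 - 14)*(-21*(5 - 21)) = -56*(-58) - (-378)*(-16) = 3248 - 18*336 = 3248 - 6048 = -2800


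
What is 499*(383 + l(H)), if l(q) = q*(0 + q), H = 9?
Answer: 231536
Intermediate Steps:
l(q) = q² (l(q) = q*q = q²)
499*(383 + l(H)) = 499*(383 + 9²) = 499*(383 + 81) = 499*464 = 231536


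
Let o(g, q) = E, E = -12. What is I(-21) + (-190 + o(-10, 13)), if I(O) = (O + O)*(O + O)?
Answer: 1562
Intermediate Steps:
o(g, q) = -12
I(O) = 4*O² (I(O) = (2*O)*(2*O) = 4*O²)
I(-21) + (-190 + o(-10, 13)) = 4*(-21)² + (-190 - 12) = 4*441 - 202 = 1764 - 202 = 1562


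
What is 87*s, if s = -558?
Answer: -48546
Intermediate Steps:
87*s = 87*(-558) = -48546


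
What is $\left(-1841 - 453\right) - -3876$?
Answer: $1582$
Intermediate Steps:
$\left(-1841 - 453\right) - -3876 = \left(-1841 - 453\right) + 3876 = -2294 + 3876 = 1582$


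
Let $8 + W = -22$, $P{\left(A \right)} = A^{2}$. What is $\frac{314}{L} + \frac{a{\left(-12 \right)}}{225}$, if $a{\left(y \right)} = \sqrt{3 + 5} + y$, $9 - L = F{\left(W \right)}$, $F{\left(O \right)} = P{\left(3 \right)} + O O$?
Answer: $- \frac{181}{450} + \frac{2 \sqrt{2}}{225} \approx -0.38965$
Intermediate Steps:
$W = -30$ ($W = -8 - 22 = -30$)
$F{\left(O \right)} = 9 + O^{2}$ ($F{\left(O \right)} = 3^{2} + O O = 9 + O^{2}$)
$L = -900$ ($L = 9 - \left(9 + \left(-30\right)^{2}\right) = 9 - \left(9 + 900\right) = 9 - 909 = -900$)
$a{\left(y \right)} = y + 2 \sqrt{2}$ ($a{\left(y \right)} = \sqrt{8} + y = 2 \sqrt{2} + y = y + 2 \sqrt{2}$)
$\frac{314}{L} + \frac{a{\left(-12 \right)}}{225} = \frac{314}{-900} + \frac{-12 + 2 \sqrt{2}}{225} = 314 \left(- \frac{1}{900}\right) + \left(-12 + 2 \sqrt{2}\right) \frac{1}{225} = - \frac{157}{450} - \left(\frac{4}{75} - \frac{2 \sqrt{2}}{225}\right) = - \frac{181}{450} + \frac{2 \sqrt{2}}{225}$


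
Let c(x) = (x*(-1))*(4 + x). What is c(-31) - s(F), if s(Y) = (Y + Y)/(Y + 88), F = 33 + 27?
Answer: -30999/37 ≈ -837.81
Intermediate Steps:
c(x) = -x*(4 + x) (c(x) = (-x)*(4 + x) = -x*(4 + x))
F = 60
s(Y) = 2*Y/(88 + Y) (s(Y) = (2*Y)/(88 + Y) = 2*Y/(88 + Y))
c(-31) - s(F) = -1*(-31)*(4 - 31) - 2*60/(88 + 60) = -1*(-31)*(-27) - 2*60/148 = -837 - 2*60/148 = -837 - 1*30/37 = -837 - 30/37 = -30999/37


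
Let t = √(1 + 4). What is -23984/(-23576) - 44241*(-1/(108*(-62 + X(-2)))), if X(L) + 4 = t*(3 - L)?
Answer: -401946271/74812542 - 73735*√5/152316 ≈ -6.4552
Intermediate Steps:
t = √5 ≈ 2.2361
X(L) = -4 + √5*(3 - L)
-23984/(-23576) - 44241*(-1/(108*(-62 + X(-2)))) = -23984/(-23576) - 44241*(-1/(108*(-62 + (-4 + 3*√5 - 1*(-2)*√5)))) = -23984*(-1/23576) - 44241*(-1/(108*(-62 + (-4 + 3*√5 + 2*√5)))) = 2998/2947 - 44241*(-1/(108*(-62 + (-4 + 5*√5)))) = 2998/2947 - 44241*(-1/(108*(-66 + 5*√5))) = 2998/2947 - 44241/(7128 - 540*√5)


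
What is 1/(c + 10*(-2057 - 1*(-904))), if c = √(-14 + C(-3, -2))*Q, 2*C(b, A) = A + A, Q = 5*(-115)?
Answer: -1153/13823090 + 23*I/1382309 ≈ -8.3411e-5 + 1.6639e-5*I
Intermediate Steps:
Q = -575
C(b, A) = A (C(b, A) = (A + A)/2 = (2*A)/2 = A)
c = -2300*I (c = √(-14 - 2)*(-575) = √(-16)*(-575) = (4*I)*(-575) = -2300*I ≈ -2300.0*I)
1/(c + 10*(-2057 - 1*(-904))) = 1/(-2300*I + 10*(-2057 - 1*(-904))) = 1/(-2300*I + 10*(-2057 + 904)) = 1/(-2300*I + 10*(-1153)) = 1/(-2300*I - 11530) = 1/(-11530 - 2300*I) = (-11530 + 2300*I)/138230900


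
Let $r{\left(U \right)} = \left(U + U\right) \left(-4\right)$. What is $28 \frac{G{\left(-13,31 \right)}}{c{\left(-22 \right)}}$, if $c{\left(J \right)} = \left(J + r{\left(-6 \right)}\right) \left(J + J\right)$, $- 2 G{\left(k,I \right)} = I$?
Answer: $\frac{217}{572} \approx 0.37937$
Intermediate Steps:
$r{\left(U \right)} = - 8 U$ ($r{\left(U \right)} = 2 U \left(-4\right) = - 8 U$)
$G{\left(k,I \right)} = - \frac{I}{2}$
$c{\left(J \right)} = 2 J \left(48 + J\right)$ ($c{\left(J \right)} = \left(J - -48\right) \left(J + J\right) = \left(J + 48\right) 2 J = \left(48 + J\right) 2 J = 2 J \left(48 + J\right)$)
$28 \frac{G{\left(-13,31 \right)}}{c{\left(-22 \right)}} = 28 \frac{\left(- \frac{1}{2}\right) 31}{2 \left(-22\right) \left(48 - 22\right)} = 28 \left(- \frac{31}{2 \cdot 2 \left(-22\right) 26}\right) = 28 \left(- \frac{31}{2 \left(-1144\right)}\right) = 28 \left(\left(- \frac{31}{2}\right) \left(- \frac{1}{1144}\right)\right) = 28 \cdot \frac{31}{2288} = \frac{217}{572}$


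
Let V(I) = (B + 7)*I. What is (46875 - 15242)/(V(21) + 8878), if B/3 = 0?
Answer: 31633/9025 ≈ 3.5050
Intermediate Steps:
B = 0 (B = 3*0 = 0)
V(I) = 7*I (V(I) = (0 + 7)*I = 7*I)
(46875 - 15242)/(V(21) + 8878) = (46875 - 15242)/(7*21 + 8878) = 31633/(147 + 8878) = 31633/9025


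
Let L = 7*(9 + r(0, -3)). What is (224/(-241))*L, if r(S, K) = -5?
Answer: -6272/241 ≈ -26.025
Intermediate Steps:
L = 28 (L = 7*(9 - 5) = 7*4 = 28)
(224/(-241))*L = (224/(-241))*28 = (224*(-1/241))*28 = -224/241*28 = -6272/241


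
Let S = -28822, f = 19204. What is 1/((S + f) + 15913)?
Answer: 1/6295 ≈ 0.00015886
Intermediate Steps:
1/((S + f) + 15913) = 1/((-28822 + 19204) + 15913) = 1/(-9618 + 15913) = 1/6295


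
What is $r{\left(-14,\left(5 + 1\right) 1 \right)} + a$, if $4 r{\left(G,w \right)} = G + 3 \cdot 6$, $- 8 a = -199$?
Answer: $\frac{207}{8} \approx 25.875$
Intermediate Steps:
$a = \frac{199}{8}$ ($a = \left(- \frac{1}{8}\right) \left(-199\right) = \frac{199}{8} \approx 24.875$)
$r{\left(G,w \right)} = \frac{9}{2} + \frac{G}{4}$ ($r{\left(G,w \right)} = \frac{G + 3 \cdot 6}{4} = \frac{G + 18}{4} = \frac{18 + G}{4} = \frac{9}{2} + \frac{G}{4}$)
$r{\left(-14,\left(5 + 1\right) 1 \right)} + a = \left(\frac{9}{2} + \frac{1}{4} \left(-14\right)\right) + \frac{199}{8} = \left(\frac{9}{2} - \frac{7}{2}\right) + \frac{199}{8} = 1 + \frac{199}{8} = \frac{207}{8}$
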